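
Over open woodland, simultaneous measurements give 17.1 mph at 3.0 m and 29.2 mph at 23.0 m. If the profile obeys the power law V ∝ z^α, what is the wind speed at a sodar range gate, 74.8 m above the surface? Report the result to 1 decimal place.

First find α: α = ln(V₂/V₁)/ln(z₂/z₁) = ln(29.2/17.1)/ln(23.0/3.0) = 0.53509/2.03688 = 0.2627
Extrapolate from 23.0 m to 74.8 m: V₃ = 29.2 × (74.8/23.0)^0.2627 = 29.2 × 1.3632 = 39.8044 mph

39.8 mph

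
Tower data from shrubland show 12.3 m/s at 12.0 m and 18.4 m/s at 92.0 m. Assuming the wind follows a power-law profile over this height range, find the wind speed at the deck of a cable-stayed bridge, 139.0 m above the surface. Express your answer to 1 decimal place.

First find α: α = ln(V₂/V₁)/ln(z₂/z₁) = ln(18.4/12.3)/ln(92.0/12.0) = 0.40275/2.03688 = 0.1977
Extrapolate from 92.0 m to 139.0 m: V₃ = 18.4 × (139.0/92.0)^0.1977 = 18.4 × 1.0850 = 19.9644 m/s

20.0 m/s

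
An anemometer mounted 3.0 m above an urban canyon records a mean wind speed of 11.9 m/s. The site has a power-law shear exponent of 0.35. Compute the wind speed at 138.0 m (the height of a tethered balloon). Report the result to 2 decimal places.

45.45 m/s

Power-law profile: V₂ = V₁ · (z₂/z₁)^α
V₂ = 11.9 × (138.0/3.0)^0.35 = 11.9 × (46.0000)^0.35
    = 11.9 × 3.8191 = 45.4477 m/s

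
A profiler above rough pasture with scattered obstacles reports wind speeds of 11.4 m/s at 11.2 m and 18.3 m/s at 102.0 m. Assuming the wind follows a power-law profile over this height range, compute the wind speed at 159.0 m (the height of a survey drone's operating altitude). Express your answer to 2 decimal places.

First find α: α = ln(V₂/V₁)/ln(z₂/z₁) = ln(18.3/11.4)/ln(102.0/11.2) = 0.47329/2.20906 = 0.2142
Extrapolate from 102.0 m to 159.0 m: V₃ = 18.3 × (159.0/102.0)^0.2142 = 18.3 × 1.0998 = 20.1260 m/s

20.13 m/s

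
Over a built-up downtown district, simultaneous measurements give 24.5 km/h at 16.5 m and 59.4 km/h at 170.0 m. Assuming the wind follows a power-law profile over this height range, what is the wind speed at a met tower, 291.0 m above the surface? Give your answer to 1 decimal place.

First find α: α = ln(V₂/V₁)/ln(z₂/z₁) = ln(59.4/24.5)/ln(170.0/16.5) = 0.88562/2.33244 = 0.3797
Extrapolate from 170.0 m to 291.0 m: V₃ = 59.4 × (291.0/170.0)^0.3797 = 59.4 × 1.2264 = 72.8492 km/h

72.8 km/h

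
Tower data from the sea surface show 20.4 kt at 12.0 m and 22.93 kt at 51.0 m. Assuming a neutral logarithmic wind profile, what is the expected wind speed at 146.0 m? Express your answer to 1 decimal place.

24.8 kt

Log law: V ∝ ln(z/z₀). From the pair, with r = V₁/V₂ = 0.88966,
ln z₀ = (ln z₁ − r·ln z₂)/(1 − r) = (2.4849 − 0.88966×3.9318)/0.11034 = -9.1819 → z₀ = 0.0001029 m
V₃ = V₁ · ln(z₃/z₀)/ln(z₁/z₀) = 20.4 × 14.1656/11.6669 = 24.7691 kt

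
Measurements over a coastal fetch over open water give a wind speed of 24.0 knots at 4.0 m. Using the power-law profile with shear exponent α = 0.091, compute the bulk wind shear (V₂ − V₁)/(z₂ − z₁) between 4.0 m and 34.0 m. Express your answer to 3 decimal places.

Power law: V₂ = V₁ · (z₂/z₁)^α = 24.0 × (8.5000)^0.091 = 29.1601 knots
ΔV/Δz = (29.1601 − 24.0)/(34.0 − 4.0) = 5.1601/30.0000 = 0.17200 knots/m

0.172 knots/m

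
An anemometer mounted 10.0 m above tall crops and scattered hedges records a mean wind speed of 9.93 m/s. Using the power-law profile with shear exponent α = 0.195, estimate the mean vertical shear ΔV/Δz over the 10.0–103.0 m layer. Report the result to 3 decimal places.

Power law: V₂ = V₁ · (z₂/z₁)^α = 9.93 × (10.3000)^0.195 = 15.6478 m/s
ΔV/Δz = (15.6478 − 9.93)/(103.0 − 10.0) = 5.7178/93.0000 = 0.06148 m/s/m

0.061 m/s/m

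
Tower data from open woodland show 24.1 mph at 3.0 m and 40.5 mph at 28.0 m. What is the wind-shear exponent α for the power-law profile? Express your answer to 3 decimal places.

Power law: V₂/V₁ = (z₂/z₁)^α ⇒ α = ln(V₂/V₁) / ln(z₂/z₁)
α = ln(40.5/24.1) / ln(28.0/3.0) = ln(1.6805) / ln(9.3333)
  = 0.51909 / 2.23359 = 0.23240

α ≈ 0.232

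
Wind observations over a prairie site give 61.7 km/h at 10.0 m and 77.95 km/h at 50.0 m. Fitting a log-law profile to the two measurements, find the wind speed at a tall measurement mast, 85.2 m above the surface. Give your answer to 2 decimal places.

Log law: V ∝ ln(z/z₀). From the pair, with r = V₁/V₂ = 0.79153,
ln z₀ = (ln z₁ − r·ln z₂)/(1 − r) = (2.3026 − 0.79153×3.9120)/0.20847 = -3.8083 → z₀ = 0.02219 m
V₃ = V₁ · ln(z₃/z₀)/ln(z₁/z₀) = 61.7 × 8.2533/6.1109 = 83.3313 km/h

83.33 km/h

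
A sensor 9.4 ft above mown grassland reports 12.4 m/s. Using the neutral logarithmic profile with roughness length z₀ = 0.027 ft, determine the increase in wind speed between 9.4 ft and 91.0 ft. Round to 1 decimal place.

Log law: V₂ = V₁ · ln(z₂/z₀)/ln(z₁/z₀) = 12.4 × 8.1228/5.8526 = 17.2098 m/s
ΔV = 17.2098 − 12.4 = 4.8098 m/s

4.8 m/s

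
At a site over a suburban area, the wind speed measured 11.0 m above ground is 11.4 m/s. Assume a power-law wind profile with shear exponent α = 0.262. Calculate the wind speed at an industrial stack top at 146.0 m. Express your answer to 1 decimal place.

22.4 m/s

Power-law profile: V₂ = V₁ · (z₂/z₁)^α
V₂ = 11.4 × (146.0/11.0)^0.262 = 11.4 × (13.2727)^0.262
    = 11.4 × 1.9689 = 22.4450 m/s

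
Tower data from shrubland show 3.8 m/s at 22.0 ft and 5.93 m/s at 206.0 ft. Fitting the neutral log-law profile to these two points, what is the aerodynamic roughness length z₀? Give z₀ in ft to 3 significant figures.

z₀ ≈ 0.407 ft

Log law: V(z) ∝ ln(z/z₀). With r = V₁/V₂ = 3.8/5.93 = 0.64081,
r · ln(z₂/z₀) = ln(z₁/z₀) ⇒ ln z₀ = (ln z₁ − r·ln z₂)/(1 − r)
ln z₀ = (3.09104 − 0.64081×5.32788) / 0.35919 = -0.8996
z₀ = exp(-0.8996) = 0.4068 ft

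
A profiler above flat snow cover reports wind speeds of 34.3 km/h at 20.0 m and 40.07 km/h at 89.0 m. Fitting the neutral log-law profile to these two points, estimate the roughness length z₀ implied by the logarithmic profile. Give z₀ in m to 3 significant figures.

z₀ ≈ 0.00280 m

Log law: V(z) ∝ ln(z/z₀). With r = V₁/V₂ = 34.3/40.07 = 0.85600,
r · ln(z₂/z₀) = ln(z₁/z₀) ⇒ ln z₀ = (ln z₁ − r·ln z₂)/(1 − r)
ln z₀ = (2.99573 − 0.85600×4.48864) / 0.14400 = -5.8789
z₀ = exp(-5.8789) = 0.002798 m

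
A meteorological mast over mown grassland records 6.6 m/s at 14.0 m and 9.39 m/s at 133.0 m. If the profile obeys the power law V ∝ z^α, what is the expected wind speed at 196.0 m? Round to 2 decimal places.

First find α: α = ln(V₂/V₁)/ln(z₂/z₁) = ln(9.39/6.6)/ln(133.0/14.0) = 0.35258/2.25129 = 0.1566
Extrapolate from 133.0 m to 196.0 m: V₃ = 9.39 × (196.0/133.0)^0.1566 = 9.39 × 1.0626 = 9.9779 m/s

9.98 m/s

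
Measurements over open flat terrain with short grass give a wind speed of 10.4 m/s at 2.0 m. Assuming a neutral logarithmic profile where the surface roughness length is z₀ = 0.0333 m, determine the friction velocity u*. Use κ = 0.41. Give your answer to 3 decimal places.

u* ≈ 1.041 m/s

Log law: V(z) = (u*/κ) · ln(z/z₀) ⇒ u* = κ · V / ln(z/z₀)
u* = 0.41 × 10.4 / ln(2.0/0.0333) = 0.41 × 10.4 / 4.0953
   = 4.2640 / 4.0953 = 1.0412 m/s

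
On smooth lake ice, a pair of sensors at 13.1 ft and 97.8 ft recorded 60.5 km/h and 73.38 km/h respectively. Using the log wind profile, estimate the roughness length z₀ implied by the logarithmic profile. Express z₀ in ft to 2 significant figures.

z₀ ≈ 0.0010 ft

Log law: V(z) ∝ ln(z/z₀). With r = V₁/V₂ = 60.5/73.38 = 0.82448,
r · ln(z₂/z₀) = ln(z₁/z₀) ⇒ ln z₀ = (ln z₁ − r·ln z₂)/(1 − r)
ln z₀ = (2.57261 − 0.82448×4.58292) / 0.17552 = -6.8702
z₀ = exp(-6.8702) = 0.001038 ft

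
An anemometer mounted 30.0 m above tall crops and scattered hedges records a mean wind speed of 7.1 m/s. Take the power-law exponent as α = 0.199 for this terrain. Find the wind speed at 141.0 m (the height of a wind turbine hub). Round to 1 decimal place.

Power-law profile: V₂ = V₁ · (z₂/z₁)^α
V₂ = 7.1 × (141.0/30.0)^0.199 = 7.1 × (4.7000)^0.199
    = 7.1 × 1.3607 = 9.6606 m/s

9.7 m/s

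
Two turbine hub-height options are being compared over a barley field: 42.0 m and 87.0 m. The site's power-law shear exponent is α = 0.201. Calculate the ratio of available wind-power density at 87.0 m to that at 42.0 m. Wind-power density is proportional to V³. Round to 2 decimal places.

1.55

Speed ratio: V_B/V_A = (z_B/z_A)^α = (87.0/42.0)^0.201 = (2.0714)^0.201 = 1.15763
Power-density ratio: P_B/P_A = (V_B/V_A)³ = (1.15763)³ = 1.55135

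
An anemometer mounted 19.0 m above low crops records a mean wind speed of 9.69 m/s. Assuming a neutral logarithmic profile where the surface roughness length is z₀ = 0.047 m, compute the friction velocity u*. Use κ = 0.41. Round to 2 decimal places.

Log law: V(z) = (u*/κ) · ln(z/z₀) ⇒ u* = κ · V / ln(z/z₀)
u* = 0.41 × 9.69 / ln(19.0/0.047) = 0.41 × 9.69 / 6.0020
   = 3.9729 / 6.0020 = 0.6619 m/s

u* ≈ 0.66 m/s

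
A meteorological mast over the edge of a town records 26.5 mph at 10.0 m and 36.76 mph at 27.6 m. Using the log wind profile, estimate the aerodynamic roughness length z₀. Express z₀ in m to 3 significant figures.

z₀ ≈ 0.726 m

Log law: V(z) ∝ ln(z/z₀). With r = V₁/V₂ = 26.5/36.76 = 0.72089,
r · ln(z₂/z₀) = ln(z₁/z₀) ⇒ ln z₀ = (ln z₁ − r·ln z₂)/(1 − r)
ln z₀ = (2.30259 − 0.72089×3.31782) / 0.27911 = -0.3196
z₀ = exp(-0.3196) = 0.7264 m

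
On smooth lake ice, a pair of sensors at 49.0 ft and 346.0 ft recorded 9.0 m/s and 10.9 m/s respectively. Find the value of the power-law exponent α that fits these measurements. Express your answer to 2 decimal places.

α ≈ 0.10

Power law: V₂/V₁ = (z₂/z₁)^α ⇒ α = ln(V₂/V₁) / ln(z₂/z₁)
α = ln(10.9/9.0) / ln(346.0/49.0) = ln(1.2111) / ln(7.0612)
  = 0.19154 / 1.95462 = 0.09799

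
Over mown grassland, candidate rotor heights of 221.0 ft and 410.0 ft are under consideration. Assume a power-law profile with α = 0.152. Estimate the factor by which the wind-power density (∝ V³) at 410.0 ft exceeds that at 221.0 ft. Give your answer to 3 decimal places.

Speed ratio: V_B/V_A = (z_B/z_A)^α = (410.0/221.0)^0.152 = (1.8552)^0.152 = 1.09849
Power-density ratio: P_B/P_A = (V_B/V_A)³ = (1.09849)³ = 1.32552

1.326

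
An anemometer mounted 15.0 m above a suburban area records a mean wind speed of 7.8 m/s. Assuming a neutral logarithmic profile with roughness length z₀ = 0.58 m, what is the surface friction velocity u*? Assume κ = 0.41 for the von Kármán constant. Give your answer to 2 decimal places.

Log law: V(z) = (u*/κ) · ln(z/z₀) ⇒ u* = κ · V / ln(z/z₀)
u* = 0.41 × 7.8 / ln(15.0/0.58) = 0.41 × 7.8 / 3.2528
   = 3.1980 / 3.2528 = 0.9832 m/s

u* ≈ 0.98 m/s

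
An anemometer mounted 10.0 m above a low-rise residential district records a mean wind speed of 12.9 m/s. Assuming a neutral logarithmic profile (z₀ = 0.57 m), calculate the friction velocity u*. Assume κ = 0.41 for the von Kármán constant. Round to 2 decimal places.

Log law: V(z) = (u*/κ) · ln(z/z₀) ⇒ u* = κ · V / ln(z/z₀)
u* = 0.41 × 12.9 / ln(10.0/0.57) = 0.41 × 12.9 / 2.8647
   = 5.2890 / 2.8647 = 1.8463 m/s

u* ≈ 1.85 m/s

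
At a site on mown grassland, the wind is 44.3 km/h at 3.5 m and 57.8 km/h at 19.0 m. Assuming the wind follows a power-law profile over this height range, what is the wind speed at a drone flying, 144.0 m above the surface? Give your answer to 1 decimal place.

79.5 km/h

First find α: α = ln(V₂/V₁)/ln(z₂/z₁) = ln(57.8/44.3)/ln(19.0/3.5) = 0.26600/1.69168 = 0.1572
Extrapolate from 19.0 m to 144.0 m: V₃ = 57.8 × (144.0/19.0)^0.1572 = 57.8 × 1.3750 = 79.4768 km/h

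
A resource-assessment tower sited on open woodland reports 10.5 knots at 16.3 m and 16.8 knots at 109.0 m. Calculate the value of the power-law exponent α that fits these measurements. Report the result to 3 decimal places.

α ≈ 0.247

Power law: V₂/V₁ = (z₂/z₁)^α ⇒ α = ln(V₂/V₁) / ln(z₂/z₁)
α = ln(16.8/10.5) / ln(109.0/16.3) = ln(1.6000) / ln(6.6871)
  = 0.47000 / 1.90018 = 0.24735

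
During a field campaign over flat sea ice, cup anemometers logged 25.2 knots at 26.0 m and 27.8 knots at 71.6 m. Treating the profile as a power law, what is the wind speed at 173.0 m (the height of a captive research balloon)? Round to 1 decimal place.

30.3 knots

First find α: α = ln(V₂/V₁)/ln(z₂/z₁) = ln(27.8/25.2)/ln(71.6/26.0) = 0.09819/1.01300 = 0.0969
Extrapolate from 71.6 m to 173.0 m: V₃ = 27.8 × (173.0/71.6)^0.0969 = 27.8 × 1.0893 = 30.2819 knots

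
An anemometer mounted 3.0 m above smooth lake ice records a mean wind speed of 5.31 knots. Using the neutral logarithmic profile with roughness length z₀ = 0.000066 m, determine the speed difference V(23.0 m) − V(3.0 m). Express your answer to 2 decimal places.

Log law: V₂ = V₁ · ln(z₂/z₀)/ln(z₁/z₀) = 5.31 × 12.7614/10.7245 = 6.3185 knots
ΔV = 6.3185 − 5.31 = 1.0085 knots

1.01 knots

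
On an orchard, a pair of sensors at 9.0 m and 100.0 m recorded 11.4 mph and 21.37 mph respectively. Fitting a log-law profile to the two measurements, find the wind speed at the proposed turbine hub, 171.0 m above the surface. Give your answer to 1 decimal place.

23.6 mph

Log law: V ∝ ln(z/z₀). From the pair, with r = V₁/V₂ = 0.53346,
ln z₀ = (ln z₁ − r·ln z₂)/(1 − r) = (2.1972 − 0.53346×4.6052)/0.46654 = -0.5561 → z₀ = 0.5734 m
V₃ = V₁ · ln(z₃/z₀)/ln(z₁/z₀) = 11.4 × 5.6978/2.7533 = 23.5913 mph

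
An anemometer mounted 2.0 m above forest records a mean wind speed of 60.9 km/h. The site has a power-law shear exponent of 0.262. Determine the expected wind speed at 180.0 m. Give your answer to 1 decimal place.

198.0 km/h

Power-law profile: V₂ = V₁ · (z₂/z₁)^α
V₂ = 60.9 × (180.0/2.0)^0.262 = 60.9 × (90.0000)^0.262
    = 60.9 × 3.2510 = 197.9834 km/h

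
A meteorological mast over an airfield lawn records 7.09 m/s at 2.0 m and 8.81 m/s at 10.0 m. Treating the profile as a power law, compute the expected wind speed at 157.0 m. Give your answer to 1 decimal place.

12.8 m/s

First find α: α = ln(V₂/V₁)/ln(z₂/z₁) = ln(8.81/7.09)/ln(10.0/2.0) = 0.21720/1.60944 = 0.1350
Extrapolate from 10.0 m to 157.0 m: V₃ = 8.81 × (157.0/10.0)^0.1350 = 8.81 × 1.4501 = 12.7752 m/s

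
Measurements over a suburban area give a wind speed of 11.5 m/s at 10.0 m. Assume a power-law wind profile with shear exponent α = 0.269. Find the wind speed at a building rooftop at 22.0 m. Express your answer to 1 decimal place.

14.2 m/s

Power-law profile: V₂ = V₁ · (z₂/z₁)^α
V₂ = 11.5 × (22.0/10.0)^0.269 = 11.5 × (2.2000)^0.269
    = 11.5 × 1.2363 = 14.2171 m/s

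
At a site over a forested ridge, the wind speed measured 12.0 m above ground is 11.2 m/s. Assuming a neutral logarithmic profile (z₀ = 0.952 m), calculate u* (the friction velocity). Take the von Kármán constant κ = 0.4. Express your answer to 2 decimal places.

Log law: V(z) = (u*/κ) · ln(z/z₀) ⇒ u* = κ · V / ln(z/z₀)
u* = 0.4 × 11.2 / ln(12.0/0.952) = 0.4 × 11.2 / 2.5341
   = 4.4800 / 2.5341 = 1.7679 m/s

u* ≈ 1.77 m/s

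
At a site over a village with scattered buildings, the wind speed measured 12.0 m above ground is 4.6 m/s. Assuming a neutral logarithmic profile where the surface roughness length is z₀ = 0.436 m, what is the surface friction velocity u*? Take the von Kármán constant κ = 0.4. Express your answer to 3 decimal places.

u* ≈ 0.555 m/s

Log law: V(z) = (u*/κ) · ln(z/z₀) ⇒ u* = κ · V / ln(z/z₀)
u* = 0.4 × 4.6 / ln(12.0/0.436) = 0.4 × 4.6 / 3.3150
   = 1.8400 / 3.3150 = 0.5550 m/s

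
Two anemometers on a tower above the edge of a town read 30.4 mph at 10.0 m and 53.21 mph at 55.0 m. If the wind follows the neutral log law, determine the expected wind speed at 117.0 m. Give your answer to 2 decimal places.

63.31 mph

Log law: V ∝ ln(z/z₀). From the pair, with r = V₁/V₂ = 0.57132,
ln z₀ = (ln z₁ − r·ln z₂)/(1 − r) = (2.3026 − 0.57132×4.0073)/0.42868 = 0.0306 → z₀ = 1.031 m
V₃ = V₁ · ln(z₃/z₀)/ln(z₁/z₀) = 30.4 × 4.7316/2.2720 = 63.3100 mph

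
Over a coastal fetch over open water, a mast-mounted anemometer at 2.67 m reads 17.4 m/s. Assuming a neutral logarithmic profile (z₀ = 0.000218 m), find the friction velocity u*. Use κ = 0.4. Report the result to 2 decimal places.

u* ≈ 0.74 m/s

Log law: V(z) = (u*/κ) · ln(z/z₀) ⇒ u* = κ · V / ln(z/z₀)
u* = 0.4 × 17.4 / ln(2.67/0.000218) = 0.4 × 17.4 / 9.4131
   = 6.9600 / 9.4131 = 0.7394 m/s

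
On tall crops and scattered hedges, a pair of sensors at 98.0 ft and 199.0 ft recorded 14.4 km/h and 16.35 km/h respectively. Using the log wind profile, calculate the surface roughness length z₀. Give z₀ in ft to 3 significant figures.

z₀ ≈ 0.524 ft

Log law: V(z) ∝ ln(z/z₀). With r = V₁/V₂ = 14.4/16.35 = 0.88073,
r · ln(z₂/z₀) = ln(z₁/z₀) ⇒ ln z₀ = (ln z₁ − r·ln z₂)/(1 − r)
ln z₀ = (4.58497 − 0.88073×5.29330) / 0.11927 = -0.6458
z₀ = exp(-0.6458) = 0.5242 ft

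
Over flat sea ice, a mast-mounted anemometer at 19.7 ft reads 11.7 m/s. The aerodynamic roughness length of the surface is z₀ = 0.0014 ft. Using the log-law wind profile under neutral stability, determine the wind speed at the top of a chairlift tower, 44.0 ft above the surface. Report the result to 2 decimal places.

12.68 m/s

Log law: V(z) ∝ ln(z/z₀), so V₂/V₁ = ln(z₂/z₀) / ln(z₁/z₀).
ln(44.0/0.0014) = 10.3555, ln(19.7/0.0014) = 9.5519
V₂ = 11.7 × 10.3555/9.5519 = 11.7 × 1.0841 = 12.6843 m/s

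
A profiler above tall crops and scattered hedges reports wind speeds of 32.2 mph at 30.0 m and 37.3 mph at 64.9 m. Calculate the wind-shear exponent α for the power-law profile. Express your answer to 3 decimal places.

α ≈ 0.191

Power law: V₂/V₁ = (z₂/z₁)^α ⇒ α = ln(V₂/V₁) / ln(z₂/z₁)
α = ln(37.3/32.2) / ln(64.9/30.0) = ln(1.1584) / ln(2.1633)
  = 0.14703 / 0.77165 = 0.19054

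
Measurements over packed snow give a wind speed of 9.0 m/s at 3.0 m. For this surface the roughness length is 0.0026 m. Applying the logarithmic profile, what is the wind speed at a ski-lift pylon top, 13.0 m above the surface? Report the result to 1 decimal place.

10.9 m/s

Log law: V(z) ∝ ln(z/z₀), so V₂/V₁ = ln(z₂/z₀) / ln(z₁/z₀).
ln(13.0/0.0026) = 8.5172, ln(3.0/0.0026) = 7.0509
V₂ = 9.0 × 8.5172/7.0509 = 9.0 × 1.2080 = 10.8717 m/s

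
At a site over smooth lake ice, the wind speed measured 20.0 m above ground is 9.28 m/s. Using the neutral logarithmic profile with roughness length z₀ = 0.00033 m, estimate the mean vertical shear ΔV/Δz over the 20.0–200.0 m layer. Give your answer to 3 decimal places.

0.011 m/s/m

Log law: V₂ = V₁ · ln(z₂/z₀)/ln(z₁/z₀) = 9.28 × 13.3147/11.0122 = 11.2204 m/s
ΔV/Δz = (11.2204 − 9.28)/(200.0 − 20.0) = 1.9404/180.0000 = 0.01078 m/s/m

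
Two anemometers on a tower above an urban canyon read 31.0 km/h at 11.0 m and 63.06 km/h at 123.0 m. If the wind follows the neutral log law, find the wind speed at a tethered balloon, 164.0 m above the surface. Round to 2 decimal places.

Log law: V ∝ ln(z/z₀). From the pair, with r = V₁/V₂ = 0.49160,
ln z₀ = (ln z₁ − r·ln z₂)/(1 − r) = (2.3979 − 0.49160×4.8122)/0.50840 = 0.0634 → z₀ = 1.065 m
V₃ = V₁ · ln(z₃/z₀)/ln(z₁/z₀) = 31.0 × 5.0364/2.3345 = 66.8802 km/h

66.88 km/h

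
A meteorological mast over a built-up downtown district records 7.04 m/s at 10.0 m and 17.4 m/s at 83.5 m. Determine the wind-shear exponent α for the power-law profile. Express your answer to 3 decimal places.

Power law: V₂/V₁ = (z₂/z₁)^α ⇒ α = ln(V₂/V₁) / ln(z₂/z₁)
α = ln(17.4/7.04) / ln(83.5/10.0) = ln(2.4716) / ln(8.3500)
  = 0.90486 / 2.12226 = 0.42637

α ≈ 0.426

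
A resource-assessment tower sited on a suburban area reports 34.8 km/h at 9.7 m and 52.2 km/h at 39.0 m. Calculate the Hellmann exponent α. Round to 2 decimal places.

α ≈ 0.29

Power law: V₂/V₁ = (z₂/z₁)^α ⇒ α = ln(V₂/V₁) / ln(z₂/z₁)
α = ln(52.2/34.8) / ln(39.0/9.7) = ln(1.5000) / ln(4.0206)
  = 0.40547 / 1.39144 = 0.29140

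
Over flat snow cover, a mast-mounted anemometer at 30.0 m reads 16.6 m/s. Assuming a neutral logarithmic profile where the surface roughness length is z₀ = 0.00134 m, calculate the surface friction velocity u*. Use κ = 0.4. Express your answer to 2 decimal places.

u* ≈ 0.66 m/s

Log law: V(z) = (u*/κ) · ln(z/z₀) ⇒ u* = κ · V / ln(z/z₀)
u* = 0.4 × 16.6 / ln(30.0/0.00134) = 0.4 × 16.6 / 10.0163
   = 6.6400 / 10.0163 = 0.6629 m/s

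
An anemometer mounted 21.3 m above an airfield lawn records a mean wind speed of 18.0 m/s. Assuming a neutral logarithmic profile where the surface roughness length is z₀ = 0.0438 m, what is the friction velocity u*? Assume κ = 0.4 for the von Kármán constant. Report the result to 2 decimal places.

Log law: V(z) = (u*/κ) · ln(z/z₀) ⇒ u* = κ · V / ln(z/z₀)
u* = 0.4 × 18.0 / ln(21.3/0.0438) = 0.4 × 18.0 / 6.1868
   = 7.2000 / 6.1868 = 1.1638 m/s

u* ≈ 1.16 m/s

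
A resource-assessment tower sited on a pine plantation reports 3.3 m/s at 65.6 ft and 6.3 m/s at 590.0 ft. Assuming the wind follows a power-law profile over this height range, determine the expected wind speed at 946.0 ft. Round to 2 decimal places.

7.24 m/s

First find α: α = ln(V₂/V₁)/ln(z₂/z₁) = ln(6.3/3.3)/ln(590.0/65.6) = 0.64663/2.19655 = 0.2944
Extrapolate from 590.0 ft to 946.0 ft: V₃ = 6.3 × (946.0/590.0)^0.2944 = 6.3 × 1.1491 = 7.2394 m/s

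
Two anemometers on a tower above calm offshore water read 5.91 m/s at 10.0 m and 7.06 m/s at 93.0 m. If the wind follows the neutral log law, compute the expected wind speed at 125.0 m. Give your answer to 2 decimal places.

Log law: V ∝ ln(z/z₀). From the pair, with r = V₁/V₂ = 0.83711,
ln z₀ = (ln z₁ − r·ln z₂)/(1 − r) = (2.3026 − 0.83711×4.5326)/0.16289 = -9.1577 → z₀ = 0.0001054 m
V₃ = V₁ · ln(z₃/z₀)/ln(z₁/z₀) = 5.91 × 13.9861/11.4603 = 7.2125 m/s

7.21 m/s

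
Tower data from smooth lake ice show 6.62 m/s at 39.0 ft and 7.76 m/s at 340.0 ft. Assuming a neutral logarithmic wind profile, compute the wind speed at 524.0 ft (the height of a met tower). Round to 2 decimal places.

Log law: V ∝ ln(z/z₀). From the pair, with r = V₁/V₂ = 0.85309,
ln z₀ = (ln z₁ − r·ln z₂)/(1 − r) = (3.6636 − 0.85309×5.8289)/0.14691 = -8.9109 → z₀ = 0.0001349 ft
V₃ = V₁ · ln(z₃/z₀)/ln(z₁/z₀) = 6.62 × 15.1724/12.5744 = 7.9877 m/s

7.99 m/s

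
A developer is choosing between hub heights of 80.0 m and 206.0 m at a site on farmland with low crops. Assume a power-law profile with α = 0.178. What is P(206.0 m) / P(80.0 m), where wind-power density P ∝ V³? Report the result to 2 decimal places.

1.66

Speed ratio: V_B/V_A = (z_B/z_A)^α = (206.0/80.0)^0.178 = (2.5750)^0.178 = 1.18336
Power-density ratio: P_B/P_A = (V_B/V_A)³ = (1.18336)³ = 1.65712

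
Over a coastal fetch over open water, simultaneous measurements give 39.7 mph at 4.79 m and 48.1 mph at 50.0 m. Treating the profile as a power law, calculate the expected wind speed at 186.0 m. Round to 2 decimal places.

First find α: α = ln(V₂/V₁)/ln(z₂/z₁) = ln(48.1/39.7)/ln(50.0/4.79) = 0.19193/2.34549 = 0.0818
Extrapolate from 50.0 m to 186.0 m: V₃ = 48.1 × (186.0/50.0)^0.0818 = 48.1 × 1.1135 = 53.5590 mph

53.56 mph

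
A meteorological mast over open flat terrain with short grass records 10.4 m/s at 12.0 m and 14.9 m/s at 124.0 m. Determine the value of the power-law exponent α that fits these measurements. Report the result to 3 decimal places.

α ≈ 0.154

Power law: V₂/V₁ = (z₂/z₁)^α ⇒ α = ln(V₂/V₁) / ln(z₂/z₁)
α = ln(14.9/10.4) / ln(124.0/12.0) = ln(1.4327) / ln(10.3333)
  = 0.35956 / 2.33537 = 0.15396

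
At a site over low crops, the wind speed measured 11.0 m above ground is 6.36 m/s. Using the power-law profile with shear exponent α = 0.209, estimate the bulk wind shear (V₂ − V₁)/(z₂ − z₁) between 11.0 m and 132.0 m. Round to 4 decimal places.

Power law: V₂ = V₁ · (z₂/z₁)^α = 6.36 × (12.0000)^0.209 = 10.6907 m/s
ΔV/Δz = (10.6907 − 6.36)/(132.0 − 11.0) = 4.3307/121.0000 = 0.03579 m/s/m

0.0358 m/s/m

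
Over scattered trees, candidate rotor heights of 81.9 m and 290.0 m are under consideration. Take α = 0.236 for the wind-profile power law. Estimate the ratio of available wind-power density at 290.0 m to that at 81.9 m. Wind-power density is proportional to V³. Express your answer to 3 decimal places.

2.448

Speed ratio: V_B/V_A = (z_B/z_A)^α = (290.0/81.9)^0.236 = (3.5409)^0.236 = 1.34769
Power-density ratio: P_B/P_A = (V_B/V_A)³ = (1.34769)³ = 2.44778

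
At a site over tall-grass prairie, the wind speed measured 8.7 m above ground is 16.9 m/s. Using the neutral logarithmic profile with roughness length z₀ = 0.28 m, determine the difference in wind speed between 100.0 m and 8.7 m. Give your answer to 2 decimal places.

12.01 m/s

Log law: V₂ = V₁ · ln(z₂/z₀)/ln(z₁/z₀) = 16.9 × 5.8781/3.4363 = 28.9092 m/s
ΔV = 28.9092 − 16.9 = 12.0092 m/s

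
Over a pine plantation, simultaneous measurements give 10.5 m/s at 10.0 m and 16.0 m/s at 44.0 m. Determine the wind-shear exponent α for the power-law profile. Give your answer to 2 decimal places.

α ≈ 0.28

Power law: V₂/V₁ = (z₂/z₁)^α ⇒ α = ln(V₂/V₁) / ln(z₂/z₁)
α = ln(16.0/10.5) / ln(44.0/10.0) = ln(1.5238) / ln(4.4000)
  = 0.42121 / 1.48160 = 0.28430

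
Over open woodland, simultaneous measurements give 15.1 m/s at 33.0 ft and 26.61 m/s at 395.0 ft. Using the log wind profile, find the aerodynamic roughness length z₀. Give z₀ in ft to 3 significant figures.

Log law: V(z) ∝ ln(z/z₀). With r = V₁/V₂ = 15.1/26.61 = 0.56746,
r · ln(z₂/z₀) = ln(z₁/z₀) ⇒ ln z₀ = (ln z₁ − r·ln z₂)/(1 − r)
ln z₀ = (3.49651 − 0.56746×5.97889) / 0.43254 = 0.2399
z₀ = exp(0.2399) = 1.271 ft

z₀ ≈ 1.27 ft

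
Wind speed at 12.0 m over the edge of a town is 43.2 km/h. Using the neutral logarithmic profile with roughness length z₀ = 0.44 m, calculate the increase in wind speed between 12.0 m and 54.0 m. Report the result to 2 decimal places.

19.65 km/h

Log law: V₂ = V₁ · ln(z₂/z₀)/ln(z₁/z₀) = 43.2 × 4.8100/3.3059 = 62.8547 km/h
ΔV = 62.8547 − 43.2 = 19.6547 km/h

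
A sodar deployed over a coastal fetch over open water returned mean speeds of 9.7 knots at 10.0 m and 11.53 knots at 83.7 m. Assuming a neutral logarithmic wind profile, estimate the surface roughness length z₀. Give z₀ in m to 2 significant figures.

Log law: V(z) ∝ ln(z/z₀). With r = V₁/V₂ = 9.7/11.53 = 0.84128,
r · ln(z₂/z₀) = ln(z₁/z₀) ⇒ ln z₀ = (ln z₁ − r·ln z₂)/(1 − r)
ln z₀ = (2.30259 − 0.84128×4.42724) / 0.15872 = -8.9592
z₀ = exp(-8.9592) = 0.0001285 m

z₀ ≈ 0.00013 m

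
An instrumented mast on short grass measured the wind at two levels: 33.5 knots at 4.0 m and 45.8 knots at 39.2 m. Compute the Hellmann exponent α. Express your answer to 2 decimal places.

Power law: V₂/V₁ = (z₂/z₁)^α ⇒ α = ln(V₂/V₁) / ln(z₂/z₁)
α = ln(45.8/33.5) / ln(39.2/4.0) = ln(1.3672) / ln(9.8000)
  = 0.31274 / 2.28238 = 0.13702

α ≈ 0.14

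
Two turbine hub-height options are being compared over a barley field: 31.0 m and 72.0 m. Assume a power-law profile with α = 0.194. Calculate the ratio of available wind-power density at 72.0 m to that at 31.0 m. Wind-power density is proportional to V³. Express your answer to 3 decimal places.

1.633

Speed ratio: V_B/V_A = (z_B/z_A)^α = (72.0/31.0)^0.194 = (2.3226)^0.194 = 1.17760
Power-density ratio: P_B/P_A = (V_B/V_A)³ = (1.17760)³ = 1.63303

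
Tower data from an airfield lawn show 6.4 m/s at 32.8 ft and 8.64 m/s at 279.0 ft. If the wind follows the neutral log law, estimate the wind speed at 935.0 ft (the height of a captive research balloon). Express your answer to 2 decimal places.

Log law: V ∝ ln(z/z₀). From the pair, with r = V₁/V₂ = 0.74074,
ln z₀ = (ln z₁ − r·ln z₂)/(1 − r) = (3.4904 − 0.74074×5.6312)/0.25926 = -2.6261 → z₀ = 0.07236 ft
V₃ = V₁ · ln(z₃/z₀)/ln(z₁/z₀) = 6.4 × 9.4666/6.1165 = 9.9054 m/s

9.91 m/s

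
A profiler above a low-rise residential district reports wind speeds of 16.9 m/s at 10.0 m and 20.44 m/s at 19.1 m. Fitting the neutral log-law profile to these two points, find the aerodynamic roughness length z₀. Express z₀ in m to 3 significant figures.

Log law: V(z) ∝ ln(z/z₀). With r = V₁/V₂ = 16.9/20.44 = 0.82681,
r · ln(z₂/z₀) = ln(z₁/z₀) ⇒ ln z₀ = (ln z₁ − r·ln z₂)/(1 − r)
ln z₀ = (2.30259 − 0.82681×2.94969) / 0.17319 = -0.7867
z₀ = exp(-0.7867) = 0.4553 m

z₀ ≈ 0.455 m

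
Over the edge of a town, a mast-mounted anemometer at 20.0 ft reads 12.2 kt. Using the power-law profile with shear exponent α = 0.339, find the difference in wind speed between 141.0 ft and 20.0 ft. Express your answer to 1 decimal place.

Power law: V₂ = V₁ · (z₂/z₁)^α = 12.2 × (7.0500)^0.339 = 23.6535 kt
ΔV = 23.6535 − 12.2 = 11.4535 kt

11.5 kt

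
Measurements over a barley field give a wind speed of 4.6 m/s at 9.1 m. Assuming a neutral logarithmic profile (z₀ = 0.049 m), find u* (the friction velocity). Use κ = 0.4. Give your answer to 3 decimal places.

u* ≈ 0.352 m/s

Log law: V(z) = (u*/κ) · ln(z/z₀) ⇒ u* = κ · V / ln(z/z₀)
u* = 0.4 × 4.6 / ln(9.1/0.049) = 0.4 × 4.6 / 5.2242
   = 1.8400 / 5.2242 = 0.3522 m/s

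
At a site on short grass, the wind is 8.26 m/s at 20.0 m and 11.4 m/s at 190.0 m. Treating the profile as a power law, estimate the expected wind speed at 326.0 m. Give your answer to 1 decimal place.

12.3 m/s

First find α: α = ln(V₂/V₁)/ln(z₂/z₁) = ln(11.4/8.26)/ln(190.0/20.0) = 0.32219/2.25129 = 0.1431
Extrapolate from 190.0 m to 326.0 m: V₃ = 11.4 × (326.0/190.0)^0.1431 = 11.4 × 1.0803 = 12.3157 m/s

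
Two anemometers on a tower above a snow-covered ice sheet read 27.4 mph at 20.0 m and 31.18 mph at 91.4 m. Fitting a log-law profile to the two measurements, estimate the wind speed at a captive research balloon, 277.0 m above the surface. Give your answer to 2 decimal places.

Log law: V ∝ ln(z/z₀). From the pair, with r = V₁/V₂ = 0.87877,
ln z₀ = (ln z₁ − r·ln z₂)/(1 − r) = (2.9957 − 0.87877×4.5152)/0.12123 = -8.0187 → z₀ = 0.0003292 m
V₃ = V₁ · ln(z₃/z₀)/ln(z₁/z₀) = 27.4 × 13.6427/11.0145 = 33.9382 mph

33.94 mph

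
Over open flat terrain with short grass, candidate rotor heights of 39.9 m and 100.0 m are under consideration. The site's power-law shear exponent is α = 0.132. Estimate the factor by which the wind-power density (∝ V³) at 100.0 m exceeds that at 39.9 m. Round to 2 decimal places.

1.44

Speed ratio: V_B/V_A = (z_B/z_A)^α = (100.0/39.9)^0.132 = (2.5063)^0.132 = 1.12894
Power-density ratio: P_B/P_A = (V_B/V_A)³ = (1.12894)³ = 1.43885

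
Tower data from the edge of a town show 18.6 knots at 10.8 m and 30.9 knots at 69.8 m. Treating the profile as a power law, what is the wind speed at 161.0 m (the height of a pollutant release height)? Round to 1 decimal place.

38.8 knots

First find α: α = ln(V₂/V₁)/ln(z₂/z₁) = ln(30.9/18.6)/ln(69.8/10.8) = 0.50759/1.86609 = 0.2720
Extrapolate from 69.8 m to 161.0 m: V₃ = 30.9 × (161.0/69.8)^0.2720 = 30.9 × 1.2553 = 38.7873 knots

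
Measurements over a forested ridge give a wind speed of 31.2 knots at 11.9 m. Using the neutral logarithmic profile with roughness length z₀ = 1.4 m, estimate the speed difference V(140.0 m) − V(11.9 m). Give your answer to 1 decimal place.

Log law: V₂ = V₁ · ln(z₂/z₀)/ln(z₁/z₀) = 31.2 × 4.6052/2.1401 = 67.1387 knots
ΔV = 67.1387 − 31.2 = 35.9387 knots

35.9 knots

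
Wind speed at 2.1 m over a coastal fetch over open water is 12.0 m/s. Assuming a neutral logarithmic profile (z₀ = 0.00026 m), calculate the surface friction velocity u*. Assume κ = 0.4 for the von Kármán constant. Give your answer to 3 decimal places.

Log law: V(z) = (u*/κ) · ln(z/z₀) ⇒ u* = κ · V / ln(z/z₀)
u* = 0.4 × 12.0 / ln(2.1/0.00026) = 0.4 × 12.0 / 8.9968
   = 4.8000 / 8.9968 = 0.5335 m/s

u* ≈ 0.534 m/s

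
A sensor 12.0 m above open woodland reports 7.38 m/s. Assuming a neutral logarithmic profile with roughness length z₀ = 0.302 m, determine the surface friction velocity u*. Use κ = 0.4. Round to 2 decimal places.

u* ≈ 0.80 m/s

Log law: V(z) = (u*/κ) · ln(z/z₀) ⇒ u* = κ · V / ln(z/z₀)
u* = 0.4 × 7.38 / ln(12.0/0.302) = 0.4 × 7.38 / 3.6822
   = 2.9520 / 3.6822 = 0.8017 m/s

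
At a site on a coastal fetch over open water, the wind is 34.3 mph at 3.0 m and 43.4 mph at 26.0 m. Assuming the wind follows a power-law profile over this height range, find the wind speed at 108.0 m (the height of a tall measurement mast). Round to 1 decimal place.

50.7 mph

First find α: α = ln(V₂/V₁)/ln(z₂/z₁) = ln(43.4/34.3)/ln(26.0/3.0) = 0.23531/2.15948 = 0.1090
Extrapolate from 26.0 m to 108.0 m: V₃ = 43.4 × (108.0/26.0)^0.1090 = 43.4 × 1.1679 = 50.6852 mph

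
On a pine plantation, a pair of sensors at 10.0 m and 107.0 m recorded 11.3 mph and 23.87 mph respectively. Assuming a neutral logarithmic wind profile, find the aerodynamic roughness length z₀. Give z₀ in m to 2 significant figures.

Log law: V(z) ∝ ln(z/z₀). With r = V₁/V₂ = 11.3/23.87 = 0.47340,
r · ln(z₂/z₀) = ln(z₁/z₀) ⇒ ln z₀ = (ln z₁ − r·ln z₂)/(1 − r)
ln z₀ = (2.30259 − 0.47340×4.67283) / 0.52660 = 0.1718
z₀ = exp(0.1718) = 1.187 m

z₀ ≈ 1.2 m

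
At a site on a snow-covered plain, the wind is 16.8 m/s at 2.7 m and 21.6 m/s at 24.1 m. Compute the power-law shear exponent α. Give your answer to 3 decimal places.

α ≈ 0.115

Power law: V₂/V₁ = (z₂/z₁)^α ⇒ α = ln(V₂/V₁) / ln(z₂/z₁)
α = ln(21.6/16.8) / ln(24.1/2.7) = ln(1.2857) / ln(8.9259)
  = 0.25131 / 2.18896 = 0.11481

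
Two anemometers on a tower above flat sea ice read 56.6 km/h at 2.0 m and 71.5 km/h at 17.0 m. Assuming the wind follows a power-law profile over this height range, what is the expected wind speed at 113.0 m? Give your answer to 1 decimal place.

First find α: α = ln(V₂/V₁)/ln(z₂/z₁) = ln(71.5/56.6)/ln(17.0/2.0) = 0.23369/2.14007 = 0.1092
Extrapolate from 17.0 m to 113.0 m: V₃ = 71.5 × (113.0/17.0)^0.1092 = 71.5 × 1.2298 = 87.9295 km/h

87.9 km/h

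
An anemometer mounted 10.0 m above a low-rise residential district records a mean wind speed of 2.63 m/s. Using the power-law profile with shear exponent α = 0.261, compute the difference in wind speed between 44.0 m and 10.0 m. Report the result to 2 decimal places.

1.24 m/s

Power law: V₂ = V₁ · (z₂/z₁)^α = 2.63 × (4.4000)^0.261 = 3.8717 m/s
ΔV = 3.8717 − 2.63 = 1.2417 m/s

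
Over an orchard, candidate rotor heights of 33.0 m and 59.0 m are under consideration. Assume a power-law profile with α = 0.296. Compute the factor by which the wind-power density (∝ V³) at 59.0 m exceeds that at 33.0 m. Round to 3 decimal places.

1.675

Speed ratio: V_B/V_A = (z_B/z_A)^α = (59.0/33.0)^0.296 = (1.7879)^0.296 = 1.18766
Power-density ratio: P_B/P_A = (V_B/V_A)³ = (1.18766)³ = 1.67524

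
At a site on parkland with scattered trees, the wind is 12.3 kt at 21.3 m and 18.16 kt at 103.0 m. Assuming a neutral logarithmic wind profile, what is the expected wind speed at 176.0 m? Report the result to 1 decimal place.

Log law: V ∝ ln(z/z₀). From the pair, with r = V₁/V₂ = 0.67731,
ln z₀ = (ln z₁ − r·ln z₂)/(1 − r) = (3.0587 − 0.67731×4.6347)/0.32269 = -0.2493 → z₀ = 0.7793 m
V₃ = V₁ · ln(z₃/z₀)/ln(z₁/z₀) = 12.3 × 5.4198/3.3080 = 20.1521 kt

20.2 kt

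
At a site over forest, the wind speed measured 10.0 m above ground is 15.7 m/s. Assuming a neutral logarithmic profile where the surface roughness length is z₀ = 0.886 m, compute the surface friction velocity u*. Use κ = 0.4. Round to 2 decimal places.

u* ≈ 2.59 m/s

Log law: V(z) = (u*/κ) · ln(z/z₀) ⇒ u* = κ · V / ln(z/z₀)
u* = 0.4 × 15.7 / ln(10.0/0.886) = 0.4 × 15.7 / 2.4236
   = 6.2800 / 2.4236 = 2.5912 m/s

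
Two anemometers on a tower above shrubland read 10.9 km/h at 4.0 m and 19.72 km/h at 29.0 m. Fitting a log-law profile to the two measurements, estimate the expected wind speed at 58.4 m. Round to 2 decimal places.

Log law: V ∝ ln(z/z₀). From the pair, with r = V₁/V₂ = 0.55274,
ln z₀ = (ln z₁ − r·ln z₂)/(1 − r) = (1.3863 − 0.55274×3.3673)/0.44726 = -1.0619 → z₀ = 0.3458 m
V₃ = V₁ · ln(z₃/z₀)/ln(z₁/z₀) = 10.9 × 5.1292/2.4482 = 22.8367 km/h

22.84 km/h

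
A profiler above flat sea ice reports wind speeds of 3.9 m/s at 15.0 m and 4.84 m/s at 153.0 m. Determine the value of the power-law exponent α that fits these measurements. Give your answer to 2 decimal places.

α ≈ 0.09

Power law: V₂/V₁ = (z₂/z₁)^α ⇒ α = ln(V₂/V₁) / ln(z₂/z₁)
α = ln(4.84/3.9) / ln(153.0/15.0) = ln(1.2410) / ln(10.2000)
  = 0.21594 / 2.32239 = 0.09298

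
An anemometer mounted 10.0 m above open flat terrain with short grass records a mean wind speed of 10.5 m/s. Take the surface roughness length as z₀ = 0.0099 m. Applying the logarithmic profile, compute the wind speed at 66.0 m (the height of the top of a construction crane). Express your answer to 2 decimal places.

Log law: V(z) ∝ ln(z/z₀), so V₂/V₁ = ln(z₂/z₀) / ln(z₁/z₀).
ln(66.0/0.0099) = 8.8049, ln(10.0/0.0099) = 6.9178
V₂ = 10.5 × 8.8049/6.9178 = 10.5 × 1.2728 = 13.3642 m/s

13.36 m/s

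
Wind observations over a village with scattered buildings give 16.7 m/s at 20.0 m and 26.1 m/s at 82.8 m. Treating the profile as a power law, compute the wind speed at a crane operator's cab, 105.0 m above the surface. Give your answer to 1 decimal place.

28.1 m/s

First find α: α = ln(V₂/V₁)/ln(z₂/z₁) = ln(26.1/16.7)/ln(82.8/20.0) = 0.44653/1.42070 = 0.3143
Extrapolate from 82.8 m to 105.0 m: V₃ = 26.1 × (105.0/82.8)^0.3143 = 26.1 × 1.0775 = 28.1231 m/s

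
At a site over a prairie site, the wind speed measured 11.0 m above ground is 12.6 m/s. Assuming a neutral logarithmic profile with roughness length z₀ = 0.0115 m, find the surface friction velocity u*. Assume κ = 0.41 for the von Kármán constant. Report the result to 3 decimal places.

u* ≈ 0.753 m/s

Log law: V(z) = (u*/κ) · ln(z/z₀) ⇒ u* = κ · V / ln(z/z₀)
u* = 0.41 × 12.6 / ln(11.0/0.0115) = 0.41 × 12.6 / 6.8633
   = 5.1660 / 6.8633 = 0.7527 m/s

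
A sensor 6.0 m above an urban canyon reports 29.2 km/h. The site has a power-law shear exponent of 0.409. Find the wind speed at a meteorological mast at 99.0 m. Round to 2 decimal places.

91.90 km/h

Power-law profile: V₂ = V₁ · (z₂/z₁)^α
V₂ = 29.2 × (99.0/6.0)^0.409 = 29.2 × (16.5000)^0.409
    = 29.2 × 3.1474 = 91.9039 km/h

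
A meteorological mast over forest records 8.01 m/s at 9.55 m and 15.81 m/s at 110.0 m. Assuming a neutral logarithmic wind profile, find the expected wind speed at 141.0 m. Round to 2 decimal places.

Log law: V ∝ ln(z/z₀). From the pair, with r = V₁/V₂ = 0.50664,
ln z₀ = (ln z₁ − r·ln z₂)/(1 − r) = (2.2565 − 0.50664×4.7005)/0.49336 = -0.2532 → z₀ = 0.7763 m
V₃ = V₁ · ln(z₃/z₀)/ln(z₁/z₀) = 8.01 × 5.2020/2.5097 = 16.6024 m/s

16.60 m/s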